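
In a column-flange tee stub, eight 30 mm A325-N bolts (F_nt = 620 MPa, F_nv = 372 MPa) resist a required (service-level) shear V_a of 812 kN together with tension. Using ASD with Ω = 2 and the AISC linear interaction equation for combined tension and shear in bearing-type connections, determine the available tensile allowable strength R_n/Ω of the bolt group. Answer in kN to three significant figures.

A_b = π·30²/4 = 706.9 mm²; f_rv = 812 × 1000 / (8 × 706.9) = 143.6 MPa.
F'_nt = 1.3 F_nt − (Ω F_nt / F_nv) f_rv = 1.3·620 − (2·620/372)·143.6 = 327.4 MPa, capped at F_nt → F'_nt = 327.4 MPa.
R_n = F'_nt · A_b · n = 327.4 × 706.9 × 8 / 1000 = 1851 kN.
Allowable strength R_n/Ω = 1851 / 2 = 926 kN.

926 kN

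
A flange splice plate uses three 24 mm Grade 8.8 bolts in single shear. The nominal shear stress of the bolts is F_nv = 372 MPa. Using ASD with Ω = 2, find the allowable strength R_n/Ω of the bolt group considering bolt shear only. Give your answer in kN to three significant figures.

A_b = π × 24² / 4 = 452.4 mm².
R_n = F_nv · A_b · n · n_s = 372 × 452.4 × 3 × 1 / 1000 = 504.9 kN.
Allowable strength R_n/Ω = 504.9 / 2 = 252 kN.

252 kN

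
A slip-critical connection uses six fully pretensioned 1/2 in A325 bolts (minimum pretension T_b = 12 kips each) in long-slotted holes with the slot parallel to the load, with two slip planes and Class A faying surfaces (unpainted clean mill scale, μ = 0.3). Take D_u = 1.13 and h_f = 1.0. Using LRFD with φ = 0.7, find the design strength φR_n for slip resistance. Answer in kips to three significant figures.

34.2 kips

R_n = μ · D_u · h_f · T_b · n_s · n_b = 0.3 × 1.13 × 1.0 × 12 × 2 × 6 = 48.82 kips.
Design strength φR_n = 0.7 × 48.82 = 34.2 kips.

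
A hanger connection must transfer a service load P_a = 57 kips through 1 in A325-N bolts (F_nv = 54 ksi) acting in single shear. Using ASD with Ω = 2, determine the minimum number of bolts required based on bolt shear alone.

3 bolts

A_b = π·1²/4 = 0.7854 in².
Per-bolt allowable strength R_n/Ω = 54 × 0.7854 × 1 / 2 = 21.21 kips.
n ≥ 57 / 21.21 = 2.688 → use 3 bolts.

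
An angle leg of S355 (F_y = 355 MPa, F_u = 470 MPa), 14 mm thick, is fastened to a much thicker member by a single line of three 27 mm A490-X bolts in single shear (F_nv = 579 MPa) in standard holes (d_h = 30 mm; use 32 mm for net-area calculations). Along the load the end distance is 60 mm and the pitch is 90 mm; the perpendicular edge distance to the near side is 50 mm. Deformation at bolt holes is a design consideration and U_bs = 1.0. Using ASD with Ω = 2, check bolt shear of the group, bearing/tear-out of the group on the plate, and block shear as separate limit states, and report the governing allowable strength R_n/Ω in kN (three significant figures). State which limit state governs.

428 kN (block shear governs)

Bolt shear: A_b = π·27²/4 = 572.6 mm²; R_n = 579 × 572.6 × 3 × 1 / 1000 = 994.5 kN → 994.5 / 2 = 497 kN.
Bearing: edge l_c = 45, r_n = 355.3 kN; interior l_c = 60, r_n = 426.4 kN; R_n = 355.3 + 2·426.4 = 1208 kN → 604 kN.
Block shear: A_gv = 3360, A_nv = 2240, A_nt = 476 mm²; R_n = min(0.6F_uA_nv, 0.6F_yA_gv) + U_bs·F_u·A_nt = 855.4 kN → 428 kN.
Block shear governs: 428 kN.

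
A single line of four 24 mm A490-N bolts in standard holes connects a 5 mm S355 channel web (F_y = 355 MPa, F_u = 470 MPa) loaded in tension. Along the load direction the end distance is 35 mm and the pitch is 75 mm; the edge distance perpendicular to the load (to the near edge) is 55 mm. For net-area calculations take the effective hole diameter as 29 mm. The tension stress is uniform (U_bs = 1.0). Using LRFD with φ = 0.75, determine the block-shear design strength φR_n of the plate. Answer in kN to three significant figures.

Shear plane L_v = 35 + 3·75 = 260 mm; A_gv = 260 × 5 = 1300 mm².
A_nv = (260 − 3.5·29) × 5 = 792.5 mm².
A_nt = (55 − 0.5·29) × 5 = 202.5 mm².
0.6 F_u A_nv = 223.5 kN; 0.6 F_y A_gv = 276.9 kN → shear rupture governs the shear term.
R_n = 223.5 + 1.0 × 470 × 202.5 / 1000 = 318.7 kN.
Design strength φR_n = 0.75 × 318.7 = 239 kN.

239 kN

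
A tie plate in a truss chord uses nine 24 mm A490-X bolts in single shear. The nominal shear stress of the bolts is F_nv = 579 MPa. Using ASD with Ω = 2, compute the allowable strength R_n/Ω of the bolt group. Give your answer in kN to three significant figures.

1180 kN

A_b = π × 24² / 4 = 452.4 mm².
R_n = F_nv · A_b · n · n_s = 579 × 452.4 × 9 × 1 / 1000 = 2357 kN.
Allowable strength R_n/Ω = 2357 / 2 = 1180 kN.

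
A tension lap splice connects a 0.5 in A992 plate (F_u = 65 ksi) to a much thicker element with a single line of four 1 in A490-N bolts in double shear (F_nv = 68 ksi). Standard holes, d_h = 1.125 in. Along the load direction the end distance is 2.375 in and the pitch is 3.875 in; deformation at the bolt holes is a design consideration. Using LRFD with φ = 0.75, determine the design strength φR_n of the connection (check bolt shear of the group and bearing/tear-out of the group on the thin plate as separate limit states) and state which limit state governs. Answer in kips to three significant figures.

Bolt shear: A_b = π·1²/4 = 0.7854 in²; R_n = 68 × 0.7854 × 4 × 2 = 427.3 kips → 0.75 × 427.3 = 320 kips.
Bearing (1.2 l_c t F_u ≤ 2.4 d t F_u): upper limit = 2.4·1·0.5·65 = 78 kips.
  Edge l_c = 2.375 − 1.125/2 = 1.812 → r_n = 70.69 kips; interior l_c = 3.875 − 1.125 = 2.75 → r_n = 78 kips.
  R_n,bearing = 1·70.69 + 3·78 = 304.7 kips → 0.75 × 304.7 = 229 kips.
Bearing governs: 229 kips.

229 kips (bearing governs)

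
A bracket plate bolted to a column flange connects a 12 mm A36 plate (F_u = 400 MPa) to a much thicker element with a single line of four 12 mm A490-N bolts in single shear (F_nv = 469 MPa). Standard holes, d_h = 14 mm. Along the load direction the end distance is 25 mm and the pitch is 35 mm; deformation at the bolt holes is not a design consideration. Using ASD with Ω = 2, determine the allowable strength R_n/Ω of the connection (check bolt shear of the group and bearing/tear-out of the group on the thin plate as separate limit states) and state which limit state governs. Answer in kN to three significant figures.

106 kN (bolt shear governs)

Bolt shear: A_b = π·12²/4 = 113.1 mm²; R_n = 469 × 113.1 × 4 × 1 / 1000 = 212.2 kN → 212.2 / 2 = 106 kN.
Bearing (1.5 l_c t F_u ≤ 3.0 d t F_u): upper limit = 3.0·12·12·400 / 1000 = 172.8 kN.
  Edge l_c = 25 − 14/2 = 18 → r_n = 129.6 kN; interior l_c = 35 − 14 = 21 → r_n = 151.2 kN.
  R_n,bearing = 1·129.6 + 3·151.2 = 583.2 kN → 583.2 / 2 = 292 kN.
Bolt shear governs: 106 kN.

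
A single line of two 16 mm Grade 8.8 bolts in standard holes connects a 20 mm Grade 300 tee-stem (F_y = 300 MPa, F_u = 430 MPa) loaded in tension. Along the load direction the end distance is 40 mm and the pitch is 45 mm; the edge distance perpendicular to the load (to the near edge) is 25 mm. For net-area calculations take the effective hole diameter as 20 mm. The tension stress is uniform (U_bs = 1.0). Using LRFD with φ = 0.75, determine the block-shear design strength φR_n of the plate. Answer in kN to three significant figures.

Shear plane L_v = 40 + 1·45 = 85 mm; A_gv = 85 × 20 = 1700 mm².
A_nv = (85 − 1.5·20) × 20 = 1100 mm².
A_nt = (25 − 0.5·20) × 20 = 300 mm².
0.6 F_u A_nv = 283.8 kN; 0.6 F_y A_gv = 306 kN → shear rupture governs the shear term.
R_n = 283.8 + 1.0 × 430 × 300 / 1000 = 412.8 kN.
Design strength φR_n = 0.75 × 412.8 = 310 kN.

310 kN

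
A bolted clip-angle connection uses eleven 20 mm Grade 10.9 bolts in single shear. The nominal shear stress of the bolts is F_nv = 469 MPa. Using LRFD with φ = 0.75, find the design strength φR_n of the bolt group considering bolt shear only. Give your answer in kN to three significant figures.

1220 kN

A_b = π × 20² / 4 = 314.2 mm².
R_n = F_nv · A_b · n · n_s = 469 × 314.2 × 11 × 1 / 1000 = 1621 kN.
Design strength φR_n = 0.75 × 1621 = 1220 kN.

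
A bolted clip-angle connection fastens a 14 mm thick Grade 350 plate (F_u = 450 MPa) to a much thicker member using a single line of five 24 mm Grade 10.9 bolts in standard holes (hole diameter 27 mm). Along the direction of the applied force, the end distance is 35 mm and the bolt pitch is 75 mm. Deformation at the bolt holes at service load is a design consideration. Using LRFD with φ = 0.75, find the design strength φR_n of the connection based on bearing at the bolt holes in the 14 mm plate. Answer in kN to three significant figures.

1210 kN

Per bolt r_n = 1.2 l_c t F_u ≤ 2.4 d t F_u; upper limit = 2.4 × 24 × 14 × 450 / 1000 = 362.9 kN.
Edge bolt: l_c = 35 − 27/2 = 21.5 mm → 1.2 × 21.5 × 14 × 450 / 1000 = 162.5 → r_n = 162.5 kN.
Interior bolts: l_c = 75 − 27 = 48 mm → 1.2 × 48 × 14 × 450 / 1000 = 362.9 → r_n = 362.9 kN.
R_n = 1 × 162.5 + 4 × 362.9 = 1614 kN.
Design strength φR_n = 0.75 × 1614 = 1210 kN.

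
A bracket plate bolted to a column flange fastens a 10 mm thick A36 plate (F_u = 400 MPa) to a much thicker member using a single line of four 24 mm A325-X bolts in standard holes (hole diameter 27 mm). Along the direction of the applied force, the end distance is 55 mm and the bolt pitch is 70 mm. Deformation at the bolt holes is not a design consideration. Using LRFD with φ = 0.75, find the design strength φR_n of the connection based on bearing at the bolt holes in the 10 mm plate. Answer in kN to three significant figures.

Per bolt r_n = 1.5 l_c t F_u ≤ 3.0 d t F_u; upper limit = 3.0 × 24 × 10 × 400 / 1000 = 288 kN.
Edge bolt: l_c = 55 − 27/2 = 41.5 mm → 1.5 × 41.5 × 10 × 400 / 1000 = 249 → r_n = 249 kN.
Interior bolts: l_c = 70 − 27 = 43 mm → 1.5 × 43 × 10 × 400 / 1000 = 258 → r_n = 258 kN.
R_n = 1 × 249 + 3 × 258 = 1023 kN.
Design strength φR_n = 0.75 × 1023 = 767 kN.

767 kN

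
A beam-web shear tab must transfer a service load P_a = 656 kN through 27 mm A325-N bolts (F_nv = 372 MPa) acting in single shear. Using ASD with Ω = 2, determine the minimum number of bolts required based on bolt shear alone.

A_b = π·27²/4 = 572.6 mm².
Per-bolt allowable strength R_n/Ω = 372 × 572.6 × 1 / 1000 / 2 = 106.5 kN.
n ≥ 656 / 106.5 = 6.16 → use 7 bolts.

7 bolts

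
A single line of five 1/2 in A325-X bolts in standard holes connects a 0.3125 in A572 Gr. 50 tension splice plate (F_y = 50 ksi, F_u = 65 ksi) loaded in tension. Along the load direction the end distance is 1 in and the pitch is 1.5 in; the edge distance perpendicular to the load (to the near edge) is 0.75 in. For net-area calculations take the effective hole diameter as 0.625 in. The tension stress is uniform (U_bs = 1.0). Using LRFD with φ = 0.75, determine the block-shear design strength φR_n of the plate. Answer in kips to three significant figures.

44.9 kips

Shear plane L_v = 1 + 4·1.5 = 7 in; A_gv = 7 × 0.3125 = 2.188 in².
A_nv = (7 − 4.5·0.625) × 0.3125 = 1.309 in².
A_nt = (0.75 − 0.5·0.625) × 0.3125 = 0.1367 in².
0.6 F_u A_nv = 51.04 kips; 0.6 F_y A_gv = 65.62 kips → shear rupture governs the shear term.
R_n = 51.04 + 1.0 × 65 × 0.1367 = 59.92 kips.
Design strength φR_n = 0.75 × 59.92 = 44.9 kips.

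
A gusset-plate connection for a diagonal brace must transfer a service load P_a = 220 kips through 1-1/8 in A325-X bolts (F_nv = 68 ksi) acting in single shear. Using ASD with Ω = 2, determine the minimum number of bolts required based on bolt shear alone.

A_b = π·1.125²/4 = 0.994 in².
Per-bolt allowable strength R_n/Ω = 68 × 0.994 × 1 / 2 = 33.8 kips.
n ≥ 220 / 33.8 = 6.51 → use 7 bolts.

7 bolts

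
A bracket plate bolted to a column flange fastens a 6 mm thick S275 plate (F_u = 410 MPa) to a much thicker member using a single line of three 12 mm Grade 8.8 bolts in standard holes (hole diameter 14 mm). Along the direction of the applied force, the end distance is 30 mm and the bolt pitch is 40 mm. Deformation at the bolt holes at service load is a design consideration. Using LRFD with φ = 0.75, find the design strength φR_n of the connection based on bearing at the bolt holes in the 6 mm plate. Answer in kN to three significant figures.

Per bolt r_n = 1.2 l_c t F_u ≤ 2.4 d t F_u; upper limit = 2.4 × 12 × 6 × 410 / 1000 = 70.85 kN.
Edge bolt: l_c = 30 − 14/2 = 23 mm → 1.2 × 23 × 6 × 410 / 1000 = 67.9 → r_n = 67.9 kN.
Interior bolts: l_c = 40 − 14 = 26 mm → 1.2 × 26 × 6 × 410 / 1000 = 76.75 → r_n = 70.85 kN.
R_n = 1 × 67.9 + 2 × 70.85 = 209.6 kN.
Design strength φR_n = 0.75 × 209.6 = 157 kN.

157 kN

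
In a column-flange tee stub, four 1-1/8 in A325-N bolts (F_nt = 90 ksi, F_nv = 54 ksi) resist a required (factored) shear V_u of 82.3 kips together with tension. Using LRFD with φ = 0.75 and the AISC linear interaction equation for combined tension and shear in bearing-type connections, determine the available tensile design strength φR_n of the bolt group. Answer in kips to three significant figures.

212 kips

A_b = π·1.125²/4 = 0.994 in²; f_rv = 82.3 / (4 × 0.994) = 20.7 ksi.
F'_nt = 1.3 F_nt − (F_nt / φF_nv) f_rv = 1.3·90 − (90/(0.75·54))·20.7 = 71 ksi, capped at F_nt → F'_nt = 71 ksi.
R_n = F'_nt · A_b · n = 71 × 0.994 × 4 = 282.3 kips.
Design strength φR_n = 0.75 × 282.3 = 212 kips.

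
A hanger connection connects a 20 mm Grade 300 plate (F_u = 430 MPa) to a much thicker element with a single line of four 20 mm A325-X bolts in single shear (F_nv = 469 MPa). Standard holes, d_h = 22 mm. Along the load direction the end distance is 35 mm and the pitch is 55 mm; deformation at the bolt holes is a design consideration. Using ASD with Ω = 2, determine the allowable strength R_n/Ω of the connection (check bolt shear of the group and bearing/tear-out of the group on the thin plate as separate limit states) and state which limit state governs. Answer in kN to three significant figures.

Bolt shear: A_b = π·20²/4 = 314.2 mm²; R_n = 469 × 314.2 × 4 × 1 / 1000 = 589.4 kN → 589.4 / 2 = 295 kN.
Bearing (1.2 l_c t F_u ≤ 2.4 d t F_u): upper limit = 2.4·20·20·430 / 1000 = 412.8 kN.
  Edge l_c = 35 − 22/2 = 24 → r_n = 247.7 kN; interior l_c = 55 − 22 = 33 → r_n = 340.6 kN.
  R_n,bearing = 1·247.7 + 3·340.6 = 1269 kN → 1269 / 2 = 635 kN.
Bolt shear governs: 295 kN.

295 kN (bolt shear governs)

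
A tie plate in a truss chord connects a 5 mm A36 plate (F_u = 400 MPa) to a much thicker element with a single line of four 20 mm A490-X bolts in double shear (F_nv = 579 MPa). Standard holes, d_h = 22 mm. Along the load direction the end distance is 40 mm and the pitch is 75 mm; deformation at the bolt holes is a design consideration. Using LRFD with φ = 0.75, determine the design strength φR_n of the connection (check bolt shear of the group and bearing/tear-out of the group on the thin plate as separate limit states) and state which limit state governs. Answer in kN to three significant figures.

Bolt shear: A_b = π·20²/4 = 314.2 mm²; R_n = 579 × 314.2 × 4 × 2 / 1000 = 1455 kN → 0.75 × 1455 = 1090 kN.
Bearing (1.2 l_c t F_u ≤ 2.4 d t F_u): upper limit = 2.4·20·5·400 / 1000 = 96 kN.
  Edge l_c = 40 − 22/2 = 29 → r_n = 69.6 kN; interior l_c = 75 − 22 = 53 → r_n = 96 kN.
  R_n,bearing = 1·69.6 + 3·96 = 357.6 kN → 0.75 × 357.6 = 268 kN.
Bearing governs: 268 kN.

268 kN (bearing governs)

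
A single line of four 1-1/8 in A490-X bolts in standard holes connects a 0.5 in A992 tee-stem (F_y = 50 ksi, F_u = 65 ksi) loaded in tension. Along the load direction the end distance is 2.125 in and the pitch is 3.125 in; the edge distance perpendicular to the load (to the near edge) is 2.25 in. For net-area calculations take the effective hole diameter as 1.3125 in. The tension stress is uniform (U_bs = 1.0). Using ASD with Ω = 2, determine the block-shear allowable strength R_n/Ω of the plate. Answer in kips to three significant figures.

Shear plane L_v = 2.125 + 3·3.125 = 11.5 in; A_gv = 11.5 × 0.5 = 5.75 in².
A_nv = (11.5 − 3.5·1.3125) × 0.5 = 3.453 in².
A_nt = (2.25 − 0.5·1.3125) × 0.5 = 0.7969 in².
0.6 F_u A_nv = 134.7 kips; 0.6 F_y A_gv = 172.5 kips → shear rupture governs the shear term.
R_n = 134.7 + 1.0 × 65 × 0.7969 = 186.5 kips.
Allowable strength R_n/Ω = 186.5 / 2 = 93.2 kips.

93.2 kips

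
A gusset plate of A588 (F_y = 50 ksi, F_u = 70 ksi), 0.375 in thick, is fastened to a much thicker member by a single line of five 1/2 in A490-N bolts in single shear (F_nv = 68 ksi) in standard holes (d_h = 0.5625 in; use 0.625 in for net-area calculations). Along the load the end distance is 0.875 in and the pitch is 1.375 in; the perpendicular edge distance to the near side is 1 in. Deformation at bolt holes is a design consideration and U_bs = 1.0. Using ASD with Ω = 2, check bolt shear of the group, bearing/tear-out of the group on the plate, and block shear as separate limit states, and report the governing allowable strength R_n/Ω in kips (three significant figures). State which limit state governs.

Bolt shear: A_b = π·0.5²/4 = 0.1963 in²; R_n = 68 × 0.1963 × 5 × 1 = 66.76 kips → 66.76 / 2 = 33.4 kips.
Bearing: edge l_c = 0.5938, r_n = 18.7 kips; interior l_c = 0.8125, r_n = 25.59 kips; R_n = 18.7 + 4·25.59 = 121.1 kips → 60.5 kips.
Block shear: A_gv = 2.391, A_nv = 1.336, A_nt = 0.2578 in²; R_n = min(0.6F_uA_nv, 0.6F_yA_gv) + U_bs·F_u·A_nt = 74.16 kips → 37.1 kips.
Bolt shear governs: 33.4 kips.

33.4 kips (bolt shear governs)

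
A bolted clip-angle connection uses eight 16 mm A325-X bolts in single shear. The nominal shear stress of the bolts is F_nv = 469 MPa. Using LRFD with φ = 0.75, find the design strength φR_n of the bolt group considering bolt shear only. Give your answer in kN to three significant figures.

566 kN

A_b = π × 16² / 4 = 201.1 mm².
R_n = F_nv · A_b · n · n_s = 469 × 201.1 × 8 × 1 / 1000 = 754.4 kN.
Design strength φR_n = 0.75 × 754.4 = 566 kN.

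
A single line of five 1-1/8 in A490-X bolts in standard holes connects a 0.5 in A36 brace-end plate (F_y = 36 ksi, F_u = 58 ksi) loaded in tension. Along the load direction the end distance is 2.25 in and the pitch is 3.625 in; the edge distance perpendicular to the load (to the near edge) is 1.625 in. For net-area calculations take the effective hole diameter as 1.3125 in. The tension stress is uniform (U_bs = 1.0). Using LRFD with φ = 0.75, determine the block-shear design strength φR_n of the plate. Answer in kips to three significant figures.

Shear plane L_v = 2.25 + 4·3.625 = 16.75 in; A_gv = 16.75 × 0.5 = 8.375 in².
A_nv = (16.75 − 4.5·1.3125) × 0.5 = 5.422 in².
A_nt = (1.625 − 0.5·1.3125) × 0.5 = 0.4844 in².
0.6 F_u A_nv = 188.7 kips; 0.6 F_y A_gv = 180.9 kips → shear yielding governs the shear term.
R_n = 180.9 + 1.0 × 58 × 0.4844 = 209 kips.
Design strength φR_n = 0.75 × 209 = 157 kips.

157 kips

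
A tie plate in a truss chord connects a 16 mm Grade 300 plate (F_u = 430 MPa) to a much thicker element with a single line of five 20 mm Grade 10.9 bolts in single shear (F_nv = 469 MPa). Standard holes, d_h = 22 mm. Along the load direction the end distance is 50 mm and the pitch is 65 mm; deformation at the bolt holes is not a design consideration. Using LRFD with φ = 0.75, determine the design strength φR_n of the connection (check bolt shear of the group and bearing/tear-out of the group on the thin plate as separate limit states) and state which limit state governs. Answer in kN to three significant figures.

553 kN (bolt shear governs)

Bolt shear: A_b = π·20²/4 = 314.2 mm²; R_n = 469 × 314.2 × 5 × 1 / 1000 = 736.7 kN → 0.75 × 736.7 = 553 kN.
Bearing (1.5 l_c t F_u ≤ 3.0 d t F_u): upper limit = 3.0·20·16·430 / 1000 = 412.8 kN.
  Edge l_c = 50 − 22/2 = 39 → r_n = 402.5 kN; interior l_c = 65 − 22 = 43 → r_n = 412.8 kN.
  R_n,bearing = 1·402.5 + 4·412.8 = 2054 kN → 0.75 × 2054 = 1540 kN.
Bolt shear governs: 553 kN.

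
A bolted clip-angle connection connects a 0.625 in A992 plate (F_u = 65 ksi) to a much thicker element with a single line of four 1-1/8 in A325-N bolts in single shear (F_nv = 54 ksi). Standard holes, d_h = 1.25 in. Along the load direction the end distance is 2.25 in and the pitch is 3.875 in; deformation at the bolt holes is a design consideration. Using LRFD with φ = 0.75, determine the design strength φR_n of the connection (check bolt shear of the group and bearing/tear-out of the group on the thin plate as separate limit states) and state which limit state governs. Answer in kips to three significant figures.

161 kips (bolt shear governs)

Bolt shear: A_b = π·1.125²/4 = 0.994 in²; R_n = 54 × 0.994 × 4 × 1 = 214.7 kips → 0.75 × 214.7 = 161 kips.
Bearing (1.2 l_c t F_u ≤ 2.4 d t F_u): upper limit = 2.4·1.125·0.625·65 = 109.7 kips.
  Edge l_c = 2.25 − 1.25/2 = 1.625 → r_n = 79.22 kips; interior l_c = 3.875 − 1.25 = 2.625 → r_n = 109.7 kips.
  R_n,bearing = 1·79.22 + 3·109.7 = 408.3 kips → 0.75 × 408.3 = 306 kips.
Bolt shear governs: 161 kips.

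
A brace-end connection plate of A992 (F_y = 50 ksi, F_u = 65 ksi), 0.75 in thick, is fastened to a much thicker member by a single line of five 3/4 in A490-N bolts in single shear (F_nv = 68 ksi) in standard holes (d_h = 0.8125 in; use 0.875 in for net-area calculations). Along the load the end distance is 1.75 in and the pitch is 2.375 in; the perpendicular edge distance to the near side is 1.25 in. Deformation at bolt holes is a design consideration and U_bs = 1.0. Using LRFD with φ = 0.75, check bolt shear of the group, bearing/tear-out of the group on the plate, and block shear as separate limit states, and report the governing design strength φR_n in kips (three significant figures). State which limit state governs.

Bolt shear: A_b = π·0.75²/4 = 0.4418 in²; R_n = 68 × 0.4418 × 5 × 1 = 150.2 kips → 0.75 × 150.2 = 113 kips.
Bearing: edge l_c = 1.344, r_n = 78.61 kips; interior l_c = 1.562, r_n = 87.75 kips; R_n = 78.61 + 4·87.75 = 429.6 kips → 322 kips.
Block shear: A_gv = 8.438, A_nv = 5.484, A_nt = 0.6094 in²; R_n = min(0.6F_uA_nv, 0.6F_yA_gv) + U_bs·F_u·A_nt = 253.5 kips → 190 kips.
Bolt shear governs: 113 kips.

113 kips (bolt shear governs)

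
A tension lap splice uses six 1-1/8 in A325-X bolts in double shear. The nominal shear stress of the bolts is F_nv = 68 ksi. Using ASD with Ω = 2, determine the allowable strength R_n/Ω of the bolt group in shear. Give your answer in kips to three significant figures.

A_b = π × 1.125² / 4 = 0.994 in².
R_n = F_nv · A_b · n · n_s = 68 × 0.994 × 6 × 2 = 811.1 kips.
Allowable strength R_n/Ω = 811.1 / 2 = 406 kips.

406 kips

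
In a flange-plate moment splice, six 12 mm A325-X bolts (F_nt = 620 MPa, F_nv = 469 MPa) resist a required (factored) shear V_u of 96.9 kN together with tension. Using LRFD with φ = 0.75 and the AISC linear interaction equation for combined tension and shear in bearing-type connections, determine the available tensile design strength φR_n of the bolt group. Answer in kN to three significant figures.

A_b = π·12²/4 = 113.1 mm²; f_rv = 96.9 × 1000 / (6 × 113.1) = 142.8 MPa.
F'_nt = 1.3 F_nt − (F_nt / φF_nv) f_rv = 1.3·620 − (620/(0.75·469))·142.8 = 554.3 MPa, capped at F_nt → F'_nt = 554.3 MPa.
R_n = F'_nt · A_b · n = 554.3 × 113.1 × 6 / 1000 = 376.1 kN.
Design strength φR_n = 0.75 × 376.1 = 282 kN.

282 kN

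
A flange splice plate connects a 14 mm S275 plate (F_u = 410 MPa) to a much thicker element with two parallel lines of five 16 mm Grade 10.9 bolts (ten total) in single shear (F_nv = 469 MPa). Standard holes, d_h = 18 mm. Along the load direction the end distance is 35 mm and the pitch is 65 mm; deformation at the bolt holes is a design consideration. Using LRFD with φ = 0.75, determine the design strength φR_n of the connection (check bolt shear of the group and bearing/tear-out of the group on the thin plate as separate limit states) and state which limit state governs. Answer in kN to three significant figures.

707 kN (bolt shear governs)

Bolt shear: A_b = π·16²/4 = 201.1 mm²; R_n = 469 × 201.1 × 10 × 1 / 1000 = 943 kN → 0.75 × 943 = 707 kN.
Bearing (1.2 l_c t F_u ≤ 2.4 d t F_u): upper limit = 2.4·16·14·410 / 1000 = 220.4 kN.
  Edge l_c = 35 − 18/2 = 26 → r_n = 179.1 kN; interior l_c = 65 − 18 = 47 → r_n = 220.4 kN.
  R_n,bearing = 2·179.1 + 8·220.4 = 2122 kN → 0.75 × 2122 = 1590 kN.
Bolt shear governs: 707 kN.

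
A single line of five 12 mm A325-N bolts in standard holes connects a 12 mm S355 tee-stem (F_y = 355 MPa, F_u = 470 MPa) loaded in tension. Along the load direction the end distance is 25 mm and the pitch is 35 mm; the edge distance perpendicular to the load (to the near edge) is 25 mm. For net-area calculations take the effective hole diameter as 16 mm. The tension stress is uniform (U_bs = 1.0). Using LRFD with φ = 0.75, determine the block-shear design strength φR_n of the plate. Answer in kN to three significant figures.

308 kN

Shear plane L_v = 25 + 4·35 = 165 mm; A_gv = 165 × 12 = 1980 mm².
A_nv = (165 − 4.5·16) × 12 = 1116 mm².
A_nt = (25 − 0.5·16) × 12 = 204 mm².
0.6 F_u A_nv = 314.7 kN; 0.6 F_y A_gv = 421.7 kN → shear rupture governs the shear term.
R_n = 314.7 + 1.0 × 470 × 204 / 1000 = 410.6 kN.
Design strength φR_n = 0.75 × 410.6 = 308 kN.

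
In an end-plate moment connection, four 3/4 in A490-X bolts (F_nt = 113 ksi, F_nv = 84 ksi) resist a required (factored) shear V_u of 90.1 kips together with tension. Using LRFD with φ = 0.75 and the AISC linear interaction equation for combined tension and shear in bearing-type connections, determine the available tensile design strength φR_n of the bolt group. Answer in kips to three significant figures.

A_b = π·0.75²/4 = 0.4418 in²; f_rv = 90.1 / (4 × 0.4418) = 50.99 ksi.
F'_nt = 1.3 F_nt − (F_nt / φF_nv) f_rv = 1.3·113 − (113/(0.75·84))·50.99 = 55.45 ksi, capped at F_nt → F'_nt = 55.45 ksi.
R_n = F'_nt · A_b · n = 55.45 × 0.4418 × 4 = 97.99 kips.
Design strength φR_n = 0.75 × 97.99 = 73.5 kips.

73.5 kips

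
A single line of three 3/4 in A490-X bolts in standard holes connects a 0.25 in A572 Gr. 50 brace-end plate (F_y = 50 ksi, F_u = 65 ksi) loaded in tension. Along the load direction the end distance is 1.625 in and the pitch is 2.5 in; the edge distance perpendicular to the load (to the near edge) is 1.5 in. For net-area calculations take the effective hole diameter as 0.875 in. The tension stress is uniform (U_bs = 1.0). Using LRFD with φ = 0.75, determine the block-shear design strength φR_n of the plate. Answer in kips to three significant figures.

Shear plane L_v = 1.625 + 2·2.5 = 6.625 in; A_gv = 6.625 × 0.25 = 1.656 in².
A_nv = (6.625 − 2.5·0.875) × 0.25 = 1.109 in².
A_nt = (1.5 − 0.5·0.875) × 0.25 = 0.2656 in².
0.6 F_u A_nv = 43.27 kips; 0.6 F_y A_gv = 49.69 kips → shear rupture governs the shear term.
R_n = 43.27 + 1.0 × 65 × 0.2656 = 60.53 kips.
Design strength φR_n = 0.75 × 60.53 = 45.4 kips.

45.4 kips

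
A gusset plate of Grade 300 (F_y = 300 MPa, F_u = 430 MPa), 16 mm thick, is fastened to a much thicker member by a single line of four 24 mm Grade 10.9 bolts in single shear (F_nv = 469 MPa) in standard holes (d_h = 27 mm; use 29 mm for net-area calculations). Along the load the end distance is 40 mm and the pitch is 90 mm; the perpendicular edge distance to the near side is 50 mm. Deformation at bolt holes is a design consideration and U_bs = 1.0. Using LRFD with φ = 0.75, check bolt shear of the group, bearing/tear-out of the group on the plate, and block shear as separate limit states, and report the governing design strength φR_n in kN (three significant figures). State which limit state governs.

637 kN (bolt shear governs)

Bolt shear: A_b = π·24²/4 = 452.4 mm²; R_n = 469 × 452.4 × 4 × 1 / 1000 = 848.7 kN → 0.75 × 848.7 = 637 kN.
Bearing: edge l_c = 26.5, r_n = 218.8 kN; interior l_c = 63, r_n = 396.3 kN; R_n = 218.8 + 3·396.3 = 1408 kN → 1060 kN.
Block shear: A_gv = 4960, A_nv = 3336, A_nt = 568 mm²; R_n = min(0.6F_uA_nv, 0.6F_yA_gv) + U_bs·F_u·A_nt = 1105 kN → 829 kN.
Bolt shear governs: 637 kN.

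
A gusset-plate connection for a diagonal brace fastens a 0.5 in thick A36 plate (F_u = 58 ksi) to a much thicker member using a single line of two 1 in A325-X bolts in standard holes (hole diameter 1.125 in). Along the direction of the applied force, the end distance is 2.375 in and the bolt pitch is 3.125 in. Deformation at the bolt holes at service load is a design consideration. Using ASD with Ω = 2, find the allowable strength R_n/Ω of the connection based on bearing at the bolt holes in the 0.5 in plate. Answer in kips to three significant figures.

66.3 kips

Per bolt r_n = 1.2 l_c t F_u ≤ 2.4 d t F_u; upper limit = 2.4 × 1 × 0.5 × 58 = 69.6 kips.
Edge bolt: l_c = 2.375 − 1.125/2 = 1.812 in → 1.2 × 1.812 × 0.5 × 58 = 63.07 → r_n = 63.07 kips.
Interior bolts: l_c = 3.125 − 1.125 = 2 in → 1.2 × 2 × 0.5 × 58 = 69.6 → r_n = 69.6 kips.
R_n = 1 × 63.07 + 1 × 69.6 = 132.7 kips.
Allowable strength R_n/Ω = 132.7 / 2 = 66.3 kips.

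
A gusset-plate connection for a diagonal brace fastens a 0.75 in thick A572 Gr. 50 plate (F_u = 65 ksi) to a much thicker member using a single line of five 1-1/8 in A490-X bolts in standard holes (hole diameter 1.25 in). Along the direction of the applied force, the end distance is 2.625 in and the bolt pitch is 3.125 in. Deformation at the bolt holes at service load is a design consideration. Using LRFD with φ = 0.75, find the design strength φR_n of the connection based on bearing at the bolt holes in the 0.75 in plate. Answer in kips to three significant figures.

417 kips

Per bolt r_n = 1.2 l_c t F_u ≤ 2.4 d t F_u; upper limit = 2.4 × 1.125 × 0.75 × 65 = 131.6 kips.
Edge bolt: l_c = 2.625 − 1.25/2 = 2 in → 1.2 × 2 × 0.75 × 65 = 117 → r_n = 117 kips.
Interior bolts: l_c = 3.125 − 1.25 = 1.875 in → 1.2 × 1.875 × 0.75 × 65 = 109.7 → r_n = 109.7 kips.
R_n = 1 × 117 + 4 × 109.7 = 555.8 kips.
Design strength φR_n = 0.75 × 555.8 = 417 kips.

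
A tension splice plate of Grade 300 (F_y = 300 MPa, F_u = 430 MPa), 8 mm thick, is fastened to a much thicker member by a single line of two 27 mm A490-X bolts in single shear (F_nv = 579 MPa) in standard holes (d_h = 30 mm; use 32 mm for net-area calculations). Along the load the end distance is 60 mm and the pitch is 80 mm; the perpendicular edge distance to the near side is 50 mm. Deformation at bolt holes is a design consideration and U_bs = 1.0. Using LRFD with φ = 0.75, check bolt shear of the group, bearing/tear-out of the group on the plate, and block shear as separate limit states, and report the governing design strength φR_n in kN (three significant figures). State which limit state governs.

Bolt shear: A_b = π·27²/4 = 572.6 mm²; R_n = 579 × 572.6 × 2 × 1 / 1000 = 663 kN → 0.75 × 663 = 497 kN.
Bearing: edge l_c = 45, r_n = 185.8 kN; interior l_c = 50, r_n = 206.4 kN; R_n = 185.8 + 1·206.4 = 392.2 kN → 294 kN.
Block shear: A_gv = 1120, A_nv = 736, A_nt = 272 mm²; R_n = min(0.6F_uA_nv, 0.6F_yA_gv) + U_bs·F_u·A_nt = 306.8 kN → 230 kN.
Block shear governs: 230 kN.

230 kN (block shear governs)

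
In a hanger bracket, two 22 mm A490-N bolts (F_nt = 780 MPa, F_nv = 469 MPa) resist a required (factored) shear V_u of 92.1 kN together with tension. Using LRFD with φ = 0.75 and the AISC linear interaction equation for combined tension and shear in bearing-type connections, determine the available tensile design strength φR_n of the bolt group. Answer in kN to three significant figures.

425 kN

A_b = π·22²/4 = 380.1 mm²; f_rv = 92.1 × 1000 / (2 × 380.1) = 121.1 MPa.
F'_nt = 1.3 F_nt − (F_nt / φF_nv) f_rv = 1.3·780 − (780/(0.75·469))·121.1 = 745.4 MPa, capped at F_nt → F'_nt = 745.4 MPa.
R_n = F'_nt · A_b · n = 745.4 × 380.1 × 2 / 1000 = 566.7 kN.
Design strength φR_n = 0.75 × 566.7 = 425 kN.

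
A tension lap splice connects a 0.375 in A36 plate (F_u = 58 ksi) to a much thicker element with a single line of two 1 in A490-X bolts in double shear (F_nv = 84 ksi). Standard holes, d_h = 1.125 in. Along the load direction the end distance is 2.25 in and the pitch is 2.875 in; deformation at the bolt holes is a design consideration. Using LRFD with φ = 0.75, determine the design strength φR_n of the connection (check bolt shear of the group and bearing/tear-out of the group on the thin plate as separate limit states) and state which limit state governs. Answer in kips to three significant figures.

Bolt shear: A_b = π·1²/4 = 0.7854 in²; R_n = 84 × 0.7854 × 2 × 2 = 263.9 kips → 0.75 × 263.9 = 198 kips.
Bearing (1.2 l_c t F_u ≤ 2.4 d t F_u): upper limit = 2.4·1·0.375·58 = 52.2 kips.
  Edge l_c = 2.25 − 1.125/2 = 1.688 → r_n = 44.04 kips; interior l_c = 2.875 − 1.125 = 1.75 → r_n = 45.68 kips.
  R_n,bearing = 1·44.04 + 1·45.68 = 89.72 kips → 0.75 × 89.72 = 67.3 kips.
Bearing governs: 67.3 kips.

67.3 kips (bearing governs)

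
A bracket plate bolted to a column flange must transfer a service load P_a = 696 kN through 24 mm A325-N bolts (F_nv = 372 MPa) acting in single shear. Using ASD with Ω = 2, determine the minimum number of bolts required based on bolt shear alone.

A_b = π·24²/4 = 452.4 mm².
Per-bolt allowable strength R_n/Ω = 372 × 452.4 × 1 / 1000 / 2 = 84.14 kN.
n ≥ 696 / 84.14 = 8.271 → use 9 bolts.

9 bolts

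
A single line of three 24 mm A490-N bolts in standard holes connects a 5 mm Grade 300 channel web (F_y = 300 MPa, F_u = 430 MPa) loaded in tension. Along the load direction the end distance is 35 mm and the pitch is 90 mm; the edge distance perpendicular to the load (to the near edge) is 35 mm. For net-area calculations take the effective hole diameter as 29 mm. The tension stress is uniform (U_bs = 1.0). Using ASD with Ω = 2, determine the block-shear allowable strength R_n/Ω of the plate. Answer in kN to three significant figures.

114 kN

Shear plane L_v = 35 + 2·90 = 215 mm; A_gv = 215 × 5 = 1075 mm².
A_nv = (215 − 2.5·29) × 5 = 712.5 mm².
A_nt = (35 − 0.5·29) × 5 = 102.5 mm².
0.6 F_u A_nv = 183.8 kN; 0.6 F_y A_gv = 193.5 kN → shear rupture governs the shear term.
R_n = 183.8 + 1.0 × 430 × 102.5 / 1000 = 227.9 kN.
Allowable strength R_n/Ω = 227.9 / 2 = 114 kN.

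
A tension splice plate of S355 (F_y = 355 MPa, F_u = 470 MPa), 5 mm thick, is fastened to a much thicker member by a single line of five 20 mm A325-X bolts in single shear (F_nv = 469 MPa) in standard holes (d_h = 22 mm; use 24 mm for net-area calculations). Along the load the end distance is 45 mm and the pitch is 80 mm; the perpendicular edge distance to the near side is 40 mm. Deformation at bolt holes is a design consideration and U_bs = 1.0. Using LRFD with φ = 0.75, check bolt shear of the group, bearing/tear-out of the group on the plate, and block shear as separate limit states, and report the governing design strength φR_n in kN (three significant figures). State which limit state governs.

Bolt shear: A_b = π·20²/4 = 314.2 mm²; R_n = 469 × 314.2 × 5 × 1 / 1000 = 736.7 kN → 0.75 × 736.7 = 553 kN.
Bearing: edge l_c = 34, r_n = 95.88 kN; interior l_c = 58, r_n = 112.8 kN; R_n = 95.88 + 4·112.8 = 547.1 kN → 410 kN.
Block shear: A_gv = 1825, A_nv = 1285, A_nt = 140 mm²; R_n = min(0.6F_uA_nv, 0.6F_yA_gv) + U_bs·F_u·A_nt = 428.2 kN → 321 kN.
Block shear governs: 321 kN.

321 kN (block shear governs)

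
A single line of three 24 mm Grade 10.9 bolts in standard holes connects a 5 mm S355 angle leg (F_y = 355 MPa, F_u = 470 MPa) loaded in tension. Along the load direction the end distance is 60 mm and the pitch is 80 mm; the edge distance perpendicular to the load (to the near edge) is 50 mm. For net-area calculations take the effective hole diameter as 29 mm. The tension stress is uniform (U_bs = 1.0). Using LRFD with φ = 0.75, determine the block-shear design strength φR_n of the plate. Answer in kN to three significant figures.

219 kN

Shear plane L_v = 60 + 2·80 = 220 mm; A_gv = 220 × 5 = 1100 mm².
A_nv = (220 − 2.5·29) × 5 = 737.5 mm².
A_nt = (50 − 0.5·29) × 5 = 177.5 mm².
0.6 F_u A_nv = 208 kN; 0.6 F_y A_gv = 234.3 kN → shear rupture governs the shear term.
R_n = 208 + 1.0 × 470 × 177.5 / 1000 = 291.4 kN.
Design strength φR_n = 0.75 × 291.4 = 219 kN.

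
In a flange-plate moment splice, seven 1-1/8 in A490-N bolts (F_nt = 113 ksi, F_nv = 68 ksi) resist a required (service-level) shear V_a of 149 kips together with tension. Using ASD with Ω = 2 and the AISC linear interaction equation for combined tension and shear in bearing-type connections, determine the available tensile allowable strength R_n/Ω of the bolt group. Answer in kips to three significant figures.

263 kips

A_b = π·1.125²/4 = 0.994 in²; f_rv = 149 / (7 × 0.994) = 21.41 ksi.
F'_nt = 1.3 F_nt − (Ω F_nt / F_nv) f_rv = 1.3·113 − (2·113/68)·21.41 = 75.73 ksi, capped at F_nt → F'_nt = 75.73 ksi.
R_n = F'_nt · A_b · n = 75.73 × 0.994 × 7 = 526.9 kips.
Allowable strength R_n/Ω = 526.9 / 2 = 263 kips.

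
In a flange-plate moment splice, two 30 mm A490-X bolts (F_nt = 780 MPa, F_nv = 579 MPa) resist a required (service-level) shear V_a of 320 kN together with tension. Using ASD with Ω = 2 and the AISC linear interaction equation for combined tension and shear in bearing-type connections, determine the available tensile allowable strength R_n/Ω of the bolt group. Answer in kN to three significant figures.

286 kN

A_b = π·30²/4 = 706.9 mm²; f_rv = 320 × 1000 / (2 × 706.9) = 226.4 MPa.
F'_nt = 1.3 F_nt − (Ω F_nt / F_nv) f_rv = 1.3·780 − (2·780/579)·226.4 = 404.1 MPa, capped at F_nt → F'_nt = 404.1 MPa.
R_n = F'_nt · A_b · n = 404.1 × 706.9 × 2 / 1000 = 571.3 kN.
Allowable strength R_n/Ω = 571.3 / 2 = 286 kN.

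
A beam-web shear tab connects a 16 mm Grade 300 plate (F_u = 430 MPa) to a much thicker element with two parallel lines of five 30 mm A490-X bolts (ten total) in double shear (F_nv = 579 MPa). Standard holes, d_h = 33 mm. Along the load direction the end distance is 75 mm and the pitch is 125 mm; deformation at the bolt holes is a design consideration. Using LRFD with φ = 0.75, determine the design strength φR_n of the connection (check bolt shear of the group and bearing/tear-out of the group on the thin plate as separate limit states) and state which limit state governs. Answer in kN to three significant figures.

Bolt shear: A_b = π·30²/4 = 706.9 mm²; R_n = 579 × 706.9 × 10 × 2 / 1000 = 8185 kN → 0.75 × 8185 = 6140 kN.
Bearing (1.2 l_c t F_u ≤ 2.4 d t F_u): upper limit = 2.4·30·16·430 / 1000 = 495.4 kN.
  Edge l_c = 75 − 33/2 = 58.5 → r_n = 483 kN; interior l_c = 125 − 33 = 92 → r_n = 495.4 kN.
  R_n,bearing = 2·483 + 8·495.4 = 4929 kN → 0.75 × 4929 = 3700 kN.
Bearing governs: 3700 kN.

3700 kN (bearing governs)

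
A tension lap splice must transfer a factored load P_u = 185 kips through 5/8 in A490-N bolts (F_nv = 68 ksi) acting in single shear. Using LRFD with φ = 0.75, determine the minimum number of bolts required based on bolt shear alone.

12 bolts

A_b = π·0.625²/4 = 0.3068 in².
Per-bolt design strength φR_n = 0.75 × 68 × 0.3068 × 1 = 15.65 kips.
n ≥ 185 / 15.65 = 11.82 → use 12 bolts.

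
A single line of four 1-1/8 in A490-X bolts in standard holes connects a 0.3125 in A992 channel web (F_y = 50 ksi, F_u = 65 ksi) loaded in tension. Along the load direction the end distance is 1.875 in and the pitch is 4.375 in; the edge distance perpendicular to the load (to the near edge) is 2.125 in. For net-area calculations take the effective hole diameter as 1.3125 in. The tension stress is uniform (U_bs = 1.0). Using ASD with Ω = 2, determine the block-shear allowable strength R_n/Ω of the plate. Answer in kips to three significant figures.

Shear plane L_v = 1.875 + 3·4.375 = 15 in; A_gv = 15 × 0.3125 = 4.688 in².
A_nv = (15 − 3.5·1.3125) × 0.3125 = 3.252 in².
A_nt = (2.125 − 0.5·1.3125) × 0.3125 = 0.459 in².
0.6 F_u A_nv = 126.8 kips; 0.6 F_y A_gv = 140.6 kips → shear rupture governs the shear term.
R_n = 126.8 + 1.0 × 65 × 0.459 = 156.7 kips.
Allowable strength R_n/Ω = 156.7 / 2 = 78.3 kips.

78.3 kips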